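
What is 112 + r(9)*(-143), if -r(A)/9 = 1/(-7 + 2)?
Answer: -727/5 ≈ -145.40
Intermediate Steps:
r(A) = 9/5 (r(A) = -9/(-7 + 2) = -9/(-5) = -9*(-⅕) = 9/5)
112 + r(9)*(-143) = 112 + (9/5)*(-143) = 112 - 1287/5 = -727/5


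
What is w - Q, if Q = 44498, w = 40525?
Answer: -3973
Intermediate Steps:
w - Q = 40525 - 1*44498 = 40525 - 44498 = -3973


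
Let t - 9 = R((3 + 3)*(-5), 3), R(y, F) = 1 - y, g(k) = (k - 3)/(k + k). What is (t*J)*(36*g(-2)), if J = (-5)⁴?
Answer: 1125000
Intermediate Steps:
g(k) = (-3 + k)/(2*k) (g(k) = (-3 + k)/((2*k)) = (-3 + k)*(1/(2*k)) = (-3 + k)/(2*k))
J = 625
t = 40 (t = 9 + (1 - (3 + 3)*(-5)) = 9 + (1 - 6*(-5)) = 9 + (1 - 1*(-30)) = 9 + (1 + 30) = 9 + 31 = 40)
(t*J)*(36*g(-2)) = (40*625)*(36*((½)*(-3 - 2)/(-2))) = 25000*(36*((½)*(-½)*(-5))) = 25000*(36*(5/4)) = 25000*45 = 1125000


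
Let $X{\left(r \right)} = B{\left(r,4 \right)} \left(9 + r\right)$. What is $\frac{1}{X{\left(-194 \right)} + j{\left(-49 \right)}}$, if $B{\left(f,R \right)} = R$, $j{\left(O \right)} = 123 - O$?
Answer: $- \frac{1}{568} \approx -0.0017606$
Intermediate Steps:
$X{\left(r \right)} = 36 + 4 r$ ($X{\left(r \right)} = 4 \left(9 + r\right) = 36 + 4 r$)
$\frac{1}{X{\left(-194 \right)} + j{\left(-49 \right)}} = \frac{1}{\left(36 + 4 \left(-194\right)\right) + \left(123 - -49\right)} = \frac{1}{\left(36 - 776\right) + \left(123 + 49\right)} = \frac{1}{-740 + 172} = \frac{1}{-568} = - \frac{1}{568}$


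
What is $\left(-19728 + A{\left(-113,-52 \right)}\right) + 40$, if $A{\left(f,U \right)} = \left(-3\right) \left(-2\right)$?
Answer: $-19682$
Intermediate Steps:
$A{\left(f,U \right)} = 6$
$\left(-19728 + A{\left(-113,-52 \right)}\right) + 40 = \left(-19728 + 6\right) + 40 = -19722 + 40 = -19682$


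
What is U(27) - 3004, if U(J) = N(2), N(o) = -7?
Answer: -3011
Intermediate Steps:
U(J) = -7
U(27) - 3004 = -7 - 3004 = -3011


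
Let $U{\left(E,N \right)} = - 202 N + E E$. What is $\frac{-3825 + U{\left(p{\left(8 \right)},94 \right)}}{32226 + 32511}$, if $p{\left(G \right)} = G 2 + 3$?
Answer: $- \frac{7484}{21579} \approx -0.34682$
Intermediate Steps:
$p{\left(G \right)} = 3 + 2 G$ ($p{\left(G \right)} = 2 G + 3 = 3 + 2 G$)
$U{\left(E,N \right)} = E^{2} - 202 N$ ($U{\left(E,N \right)} = - 202 N + E^{2} = E^{2} - 202 N$)
$\frac{-3825 + U{\left(p{\left(8 \right)},94 \right)}}{32226 + 32511} = \frac{-3825 + \left(\left(3 + 2 \cdot 8\right)^{2} - 18988\right)}{32226 + 32511} = \frac{-3825 - \left(18988 - \left(3 + 16\right)^{2}\right)}{64737} = \left(-3825 - \left(18988 - 19^{2}\right)\right) \frac{1}{64737} = \left(-3825 + \left(361 - 18988\right)\right) \frac{1}{64737} = \left(-3825 - 18627\right) \frac{1}{64737} = \left(-22452\right) \frac{1}{64737} = - \frac{7484}{21579}$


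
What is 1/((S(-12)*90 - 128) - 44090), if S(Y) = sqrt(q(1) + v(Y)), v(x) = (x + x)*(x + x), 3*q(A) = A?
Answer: -22109/975281612 - 15*sqrt(5187)/975281612 ≈ -2.3777e-5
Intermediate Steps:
q(A) = A/3
v(x) = 4*x**2 (v(x) = (2*x)*(2*x) = 4*x**2)
S(Y) = sqrt(1/3 + 4*Y**2) (S(Y) = sqrt((1/3)*1 + 4*Y**2) = sqrt(1/3 + 4*Y**2))
1/((S(-12)*90 - 128) - 44090) = 1/(((sqrt(3 + 36*(-12)**2)/3)*90 - 128) - 44090) = 1/(((sqrt(3 + 36*144)/3)*90 - 128) - 44090) = 1/(((sqrt(3 + 5184)/3)*90 - 128) - 44090) = 1/(((sqrt(5187)/3)*90 - 128) - 44090) = 1/((30*sqrt(5187) - 128) - 44090) = 1/((-128 + 30*sqrt(5187)) - 44090) = 1/(-44218 + 30*sqrt(5187))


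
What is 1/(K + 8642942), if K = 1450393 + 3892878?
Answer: 1/13986213 ≈ 7.1499e-8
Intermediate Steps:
K = 5343271
1/(K + 8642942) = 1/(5343271 + 8642942) = 1/13986213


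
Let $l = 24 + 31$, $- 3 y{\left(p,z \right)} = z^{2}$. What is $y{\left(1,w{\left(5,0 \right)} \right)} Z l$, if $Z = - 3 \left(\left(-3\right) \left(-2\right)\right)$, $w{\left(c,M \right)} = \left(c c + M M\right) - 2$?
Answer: $174570$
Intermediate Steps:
$w{\left(c,M \right)} = -2 + M^{2} + c^{2}$ ($w{\left(c,M \right)} = \left(c^{2} + M^{2}\right) - 2 = \left(M^{2} + c^{2}\right) - 2 = -2 + M^{2} + c^{2}$)
$y{\left(p,z \right)} = - \frac{z^{2}}{3}$
$l = 55$
$Z = -18$ ($Z = \left(-3\right) 6 = -18$)
$y{\left(1,w{\left(5,0 \right)} \right)} Z l = - \frac{\left(-2 + 0^{2} + 5^{2}\right)^{2}}{3} \left(-18\right) 55 = - \frac{\left(-2 + 0 + 25\right)^{2}}{3} \left(-18\right) 55 = - \frac{23^{2}}{3} \left(-18\right) 55 = \left(- \frac{1}{3}\right) 529 \left(-18\right) 55 = \left(- \frac{529}{3}\right) \left(-18\right) 55 = 3174 \cdot 55 = 174570$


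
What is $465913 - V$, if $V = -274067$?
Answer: $739980$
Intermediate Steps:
$465913 - V = 465913 - -274067 = 465913 + 274067 = 739980$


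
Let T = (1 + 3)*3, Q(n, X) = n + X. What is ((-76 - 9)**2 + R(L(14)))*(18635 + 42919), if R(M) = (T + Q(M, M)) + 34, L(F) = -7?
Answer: 446697378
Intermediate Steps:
Q(n, X) = X + n
T = 12 (T = 4*3 = 12)
R(M) = 46 + 2*M (R(M) = (12 + (M + M)) + 34 = (12 + 2*M) + 34 = 46 + 2*M)
((-76 - 9)**2 + R(L(14)))*(18635 + 42919) = ((-76 - 9)**2 + (46 + 2*(-7)))*(18635 + 42919) = ((-85)**2 + (46 - 14))*61554 = (7225 + 32)*61554 = 7257*61554 = 446697378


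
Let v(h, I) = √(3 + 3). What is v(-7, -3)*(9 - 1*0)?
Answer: 9*√6 ≈ 22.045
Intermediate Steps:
v(h, I) = √6
v(-7, -3)*(9 - 1*0) = √6*(9 - 1*0) = √6*(9 + 0) = √6*9 = 9*√6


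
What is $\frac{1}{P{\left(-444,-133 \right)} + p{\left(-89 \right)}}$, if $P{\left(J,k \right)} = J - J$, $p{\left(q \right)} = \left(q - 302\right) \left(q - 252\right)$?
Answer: $\frac{1}{133331} \approx 7.5001 \cdot 10^{-6}$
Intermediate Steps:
$p{\left(q \right)} = \left(-302 + q\right) \left(-252 + q\right)$
$P{\left(J,k \right)} = 0$
$\frac{1}{P{\left(-444,-133 \right)} + p{\left(-89 \right)}} = \frac{1}{0 + \left(76104 + \left(-89\right)^{2} - -49306\right)} = \frac{1}{0 + \left(76104 + 7921 + 49306\right)} = \frac{1}{0 + 133331} = \frac{1}{133331}$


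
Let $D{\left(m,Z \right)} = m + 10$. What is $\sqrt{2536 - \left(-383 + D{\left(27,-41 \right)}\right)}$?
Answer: $\sqrt{2882} \approx 53.684$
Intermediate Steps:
$D{\left(m,Z \right)} = 10 + m$
$\sqrt{2536 - \left(-383 + D{\left(27,-41 \right)}\right)} = \sqrt{2536 + \left(383 - \left(10 + 27\right)\right)} = \sqrt{2536 + \left(383 - 37\right)} = \sqrt{2536 + 346} = \sqrt{2882}$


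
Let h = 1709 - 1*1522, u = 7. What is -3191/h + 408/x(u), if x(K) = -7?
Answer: -98633/1309 ≈ -75.350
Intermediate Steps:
h = 187 (h = 1709 - 1522 = 187)
-3191/h + 408/x(u) = -3191/187 + 408/(-7) = -3191*1/187 + 408*(-⅐) = -3191/187 - 408/7 = -98633/1309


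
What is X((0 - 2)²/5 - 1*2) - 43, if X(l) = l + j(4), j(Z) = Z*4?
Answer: -141/5 ≈ -28.200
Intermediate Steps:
j(Z) = 4*Z
X(l) = 16 + l (X(l) = l + 4*4 = l + 16 = 16 + l)
X((0 - 2)²/5 - 1*2) - 43 = (16 + ((0 - 2)²/5 - 1*2)) - 43 = (16 + ((-2)²*(⅕) - 2)) - 43 = (16 + (4*(⅕) - 2)) - 43 = (16 + (⅘ - 2)) - 43 = (16 - 6/5) - 43 = 74/5 - 43 = -141/5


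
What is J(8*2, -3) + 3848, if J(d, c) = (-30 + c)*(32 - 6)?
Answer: 2990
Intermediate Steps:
J(d, c) = -780 + 26*c (J(d, c) = (-30 + c)*26 = -780 + 26*c)
J(8*2, -3) + 3848 = (-780 + 26*(-3)) + 3848 = (-780 - 78) + 3848 = -858 + 3848 = 2990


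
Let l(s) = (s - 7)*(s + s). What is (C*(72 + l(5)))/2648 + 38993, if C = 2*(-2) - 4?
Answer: 12906631/331 ≈ 38993.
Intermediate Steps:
C = -8 (C = -4 - 4 = -8)
l(s) = 2*s*(-7 + s) (l(s) = (-7 + s)*(2*s) = 2*s*(-7 + s))
(C*(72 + l(5)))/2648 + 38993 = -8*(72 + 2*5*(-7 + 5))/2648 + 38993 = -8*(72 + 2*5*(-2))*(1/2648) + 38993 = -8*(72 - 20)*(1/2648) + 38993 = -8*52*(1/2648) + 38993 = -416*1/2648 + 38993 = -52/331 + 38993 = 12906631/331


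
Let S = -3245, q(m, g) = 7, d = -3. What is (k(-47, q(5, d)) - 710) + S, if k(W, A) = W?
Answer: -4002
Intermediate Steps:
(k(-47, q(5, d)) - 710) + S = (-47 - 710) - 3245 = -757 - 3245 = -4002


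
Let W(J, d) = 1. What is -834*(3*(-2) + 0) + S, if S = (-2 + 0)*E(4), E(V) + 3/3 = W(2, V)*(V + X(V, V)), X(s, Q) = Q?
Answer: 4990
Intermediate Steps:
E(V) = -1 + 2*V (E(V) = -1 + 1*(V + V) = -1 + 1*(2*V) = -1 + 2*V)
S = -14 (S = (-2 + 0)*(-1 + 2*4) = -2*(-1 + 8) = -2*7 = -14)
-834*(3*(-2) + 0) + S = -834*(3*(-2) + 0) - 14 = -834*(-6 + 0) - 14 = -834*(-6) - 14 = -139*(-36) - 14 = 5004 - 14 = 4990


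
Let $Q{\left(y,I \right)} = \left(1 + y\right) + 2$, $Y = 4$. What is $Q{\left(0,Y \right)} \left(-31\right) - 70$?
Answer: $-163$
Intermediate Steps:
$Q{\left(y,I \right)} = 3 + y$
$Q{\left(0,Y \right)} \left(-31\right) - 70 = \left(3 + 0\right) \left(-31\right) - 70 = 3 \left(-31\right) - 70 = -93 - 70 = -163$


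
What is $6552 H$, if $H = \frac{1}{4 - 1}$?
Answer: $2184$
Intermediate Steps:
$H = \frac{1}{3} \approx 0.33333$
$6552 H = 6552 \cdot \frac{1}{3} = 2184$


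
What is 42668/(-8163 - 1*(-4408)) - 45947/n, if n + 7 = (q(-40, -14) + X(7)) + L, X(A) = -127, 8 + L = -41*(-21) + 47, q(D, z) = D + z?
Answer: -202910601/2673560 ≈ -75.895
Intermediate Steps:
L = 900 (L = -8 + (-41*(-21) + 47) = -8 + (861 + 47) = -8 + 908 = 900)
n = 712 (n = -7 + (((-40 - 14) - 127) + 900) = -7 + ((-54 - 127) + 900) = -7 + (-181 + 900) = -7 + 719 = 712)
42668/(-8163 - 1*(-4408)) - 45947/n = 42668/(-8163 - 1*(-4408)) - 45947/712 = 42668/(-8163 + 4408) - 45947*1/712 = 42668/(-3755) - 45947/712 = 42668*(-1/3755) - 45947/712 = -42668/3755 - 45947/712 = -202910601/2673560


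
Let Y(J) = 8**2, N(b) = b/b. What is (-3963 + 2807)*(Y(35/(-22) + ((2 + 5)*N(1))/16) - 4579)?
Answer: 5219340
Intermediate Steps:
N(b) = 1
Y(J) = 64
(-3963 + 2807)*(Y(35/(-22) + ((2 + 5)*N(1))/16) - 4579) = (-3963 + 2807)*(64 - 4579) = -1156*(-4515) = 5219340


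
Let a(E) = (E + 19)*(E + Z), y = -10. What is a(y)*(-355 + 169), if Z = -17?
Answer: 45198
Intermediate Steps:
a(E) = (-17 + E)*(19 + E) (a(E) = (E + 19)*(E - 17) = (19 + E)*(-17 + E) = (-17 + E)*(19 + E))
a(y)*(-355 + 169) = (-323 + (-10)² + 2*(-10))*(-355 + 169) = (-323 + 100 - 20)*(-186) = -243*(-186) = 45198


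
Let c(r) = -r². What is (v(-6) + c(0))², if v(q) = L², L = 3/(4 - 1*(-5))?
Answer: 1/81 ≈ 0.012346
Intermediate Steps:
L = ⅓ (L = 3/(4 + 5) = 3/9 = 3*(⅑) = ⅓ ≈ 0.33333)
v(q) = ⅑ (v(q) = (⅓)² = ⅑)
(v(-6) + c(0))² = (⅑ - 1*0²)² = (⅑ - 1*0)² = (⅑ + 0)² = (⅑)² = 1/81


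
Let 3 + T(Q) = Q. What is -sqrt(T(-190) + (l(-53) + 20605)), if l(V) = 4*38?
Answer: -2*sqrt(5141) ≈ -143.40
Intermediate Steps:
l(V) = 152
T(Q) = -3 + Q
-sqrt(T(-190) + (l(-53) + 20605)) = -sqrt((-3 - 190) + (152 + 20605)) = -sqrt(-193 + 20757) = -sqrt(20564) = -2*sqrt(5141)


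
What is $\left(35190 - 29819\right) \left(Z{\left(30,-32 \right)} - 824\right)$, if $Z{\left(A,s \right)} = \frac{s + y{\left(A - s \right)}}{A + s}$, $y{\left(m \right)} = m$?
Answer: $-4506269$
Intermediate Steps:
$Z{\left(A,s \right)} = \frac{A}{A + s}$ ($Z{\left(A,s \right)} = \frac{s + \left(A - s\right)}{A + s} = \frac{A}{A + s}$)
$\left(35190 - 29819\right) \left(Z{\left(30,-32 \right)} - 824\right) = \left(35190 - 29819\right) \left(\frac{30}{30 - 32} - 824\right) = 5371 \left(\frac{30}{-2} - 824\right) = 5371 \left(30 \left(- \frac{1}{2}\right) - 824\right) = 5371 \left(-15 - 824\right) = 5371 \left(-839\right) = -4506269$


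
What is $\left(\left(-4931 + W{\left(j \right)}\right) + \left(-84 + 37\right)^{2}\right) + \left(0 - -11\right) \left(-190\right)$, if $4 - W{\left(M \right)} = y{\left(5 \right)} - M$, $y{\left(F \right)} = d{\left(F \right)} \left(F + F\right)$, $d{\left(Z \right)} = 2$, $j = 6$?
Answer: $-4822$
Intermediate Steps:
$y{\left(F \right)} = 4 F$ ($y{\left(F \right)} = 2 \left(F + F\right) = 2 \cdot 2 F = 4 F$)
$W{\left(M \right)} = -16 + M$ ($W{\left(M \right)} = 4 - \left(4 \cdot 5 - M\right) = 4 - \left(20 - M\right) = 4 + \left(-20 + M\right) = -16 + M$)
$\left(\left(-4931 + W{\left(j \right)}\right) + \left(-84 + 37\right)^{2}\right) + \left(0 - -11\right) \left(-190\right) = \left(\left(-4931 + \left(-16 + 6\right)\right) + \left(-84 + 37\right)^{2}\right) + \left(0 - -11\right) \left(-190\right) = \left(\left(-4931 - 10\right) + \left(-47\right)^{2}\right) + \left(0 + 11\right) \left(-190\right) = \left(-4941 + 2209\right) + 11 \left(-190\right) = -2732 - 2090 = -4822$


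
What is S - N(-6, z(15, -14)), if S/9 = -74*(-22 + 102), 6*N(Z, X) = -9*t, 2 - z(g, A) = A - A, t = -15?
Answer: -106605/2 ≈ -53303.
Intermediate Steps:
z(g, A) = 2 (z(g, A) = 2 - (A - A) = 2 - 1*0 = 2 + 0 = 2)
N(Z, X) = 45/2 (N(Z, X) = (-9*(-15))/6 = (⅙)*135 = 45/2)
S = -53280 (S = 9*(-74*(-22 + 102)) = 9*(-74*80) = 9*(-5920) = -53280)
S - N(-6, z(15, -14)) = -53280 - 1*45/2 = -53280 - 45/2 = -106605/2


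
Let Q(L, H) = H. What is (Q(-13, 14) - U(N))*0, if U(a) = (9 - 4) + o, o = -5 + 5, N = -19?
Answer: 0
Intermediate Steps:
o = 0
U(a) = 5 (U(a) = (9 - 4) + 0 = 5 + 0 = 5)
(Q(-13, 14) - U(N))*0 = (14 - 1*5)*0 = (14 - 5)*0 = 9*0 = 0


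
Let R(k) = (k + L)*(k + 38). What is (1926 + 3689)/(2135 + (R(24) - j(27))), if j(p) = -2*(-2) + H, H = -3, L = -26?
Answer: 1123/402 ≈ 2.7935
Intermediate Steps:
R(k) = (-26 + k)*(38 + k) (R(k) = (k - 26)*(k + 38) = (-26 + k)*(38 + k))
j(p) = 1 (j(p) = -2*(-2) - 3 = 4 - 3 = 1)
(1926 + 3689)/(2135 + (R(24) - j(27))) = (1926 + 3689)/(2135 + ((-988 + 24**2 + 12*24) - 1*1)) = 5615/(2135 + ((-988 + 576 + 288) - 1)) = 5615/(2135 + (-124 - 1)) = 5615/(2135 - 125) = 5615/2010 = 5615*(1/2010) = 1123/402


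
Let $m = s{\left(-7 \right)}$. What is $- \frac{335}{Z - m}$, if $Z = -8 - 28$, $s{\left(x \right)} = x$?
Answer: $\frac{335}{29} \approx 11.552$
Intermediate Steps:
$Z = -36$ ($Z = -8 - 28 = -36$)
$m = -7$
$- \frac{335}{Z - m} = - \frac{335}{-36 - -7} = - \frac{335}{-36 + 7} = - \frac{335}{-29} = \left(-335\right) \left(- \frac{1}{29}\right) = \frac{335}{29}$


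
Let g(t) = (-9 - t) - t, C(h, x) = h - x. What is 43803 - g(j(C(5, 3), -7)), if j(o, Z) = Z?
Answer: 43798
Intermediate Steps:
g(t) = -9 - 2*t
43803 - g(j(C(5, 3), -7)) = 43803 - (-9 - 2*(-7)) = 43803 - (-9 + 14) = 43803 - 1*5 = 43803 - 5 = 43798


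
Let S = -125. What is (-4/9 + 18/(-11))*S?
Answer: 25750/99 ≈ 260.10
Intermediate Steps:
(-4/9 + 18/(-11))*S = (-4/9 + 18/(-11))*(-125) = (-4*1/9 + 18*(-1/11))*(-125) = (-4/9 - 18/11)*(-125) = -206/99*(-125) = 25750/99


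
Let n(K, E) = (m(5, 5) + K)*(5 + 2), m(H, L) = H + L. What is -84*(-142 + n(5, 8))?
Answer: 3108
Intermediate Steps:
n(K, E) = 70 + 7*K (n(K, E) = ((5 + 5) + K)*(5 + 2) = (10 + K)*7 = 70 + 7*K)
-84*(-142 + n(5, 8)) = -84*(-142 + (70 + 7*5)) = -84*(-142 + (70 + 35)) = -84*(-142 + 105) = -84*(-37) = 3108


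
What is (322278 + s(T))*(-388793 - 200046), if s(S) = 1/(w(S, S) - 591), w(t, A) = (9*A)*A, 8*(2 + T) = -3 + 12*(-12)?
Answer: -38200102588334570/201297 ≈ -1.8977e+11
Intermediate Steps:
T = -163/8 (T = -2 + (-3 + 12*(-12))/8 = -2 + (-3 - 144)/8 = -2 + (⅛)*(-147) = -2 - 147/8 = -163/8 ≈ -20.375)
w(t, A) = 9*A²
s(S) = 1/(-591 + 9*S²) (s(S) = 1/(9*S² - 591) = 1/(-591 + 9*S²))
(322278 + s(T))*(-388793 - 200046) = (322278 + 1/(3*(-197 + 3*(-163/8)²)))*(-388793 - 200046) = (322278 + 1/(3*(-197 + 3*(26569/64))))*(-588839) = (322278 + 1/(3*(-197 + 79707/64)))*(-588839) = (322278 + 1/(3*(67099/64)))*(-588839) = (322278 + (⅓)*(64/67099))*(-588839) = (322278 + 64/201297)*(-588839) = (64873594630/201297)*(-588839) = -38200102588334570/201297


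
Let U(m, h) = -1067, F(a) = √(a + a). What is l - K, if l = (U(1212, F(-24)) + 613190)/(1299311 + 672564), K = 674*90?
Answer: -119613325377/1971875 ≈ -60660.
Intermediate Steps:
F(a) = √2*√a (F(a) = √(2*a) = √2*√a)
K = 60660
l = 612123/1971875 (l = (-1067 + 613190)/(1299311 + 672564) = 612123/1971875 ≈ 0.31043)
l - K = 612123/1971875 - 1*60660 = 612123/1971875 - 60660 = -119613325377/1971875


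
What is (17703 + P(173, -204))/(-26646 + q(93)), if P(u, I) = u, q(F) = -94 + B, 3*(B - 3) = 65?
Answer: -26814/40073 ≈ -0.66913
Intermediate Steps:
B = 74/3 (B = 3 + (⅓)*65 = 3 + 65/3 = 74/3 ≈ 24.667)
q(F) = -208/3 (q(F) = -94 + 74/3 = -208/3)
(17703 + P(173, -204))/(-26646 + q(93)) = (17703 + 173)/(-26646 - 208/3) = 17876/(-80146/3) = 17876*(-3/80146) = -26814/40073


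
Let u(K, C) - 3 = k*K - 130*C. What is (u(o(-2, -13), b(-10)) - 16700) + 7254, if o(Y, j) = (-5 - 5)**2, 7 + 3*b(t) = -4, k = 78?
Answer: -3499/3 ≈ -1166.3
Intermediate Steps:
b(t) = -11/3 (b(t) = -7/3 + (1/3)*(-4) = -7/3 - 4/3 = -11/3)
o(Y, j) = 100 (o(Y, j) = (-10)**2 = 100)
u(K, C) = 3 - 130*C + 78*K (u(K, C) = 3 + (78*K - 130*C) = 3 + (-130*C + 78*K) = 3 - 130*C + 78*K)
(u(o(-2, -13), b(-10)) - 16700) + 7254 = ((3 - 130*(-11/3) + 78*100) - 16700) + 7254 = ((3 + 1430/3 + 7800) - 16700) + 7254 = (24839/3 - 16700) + 7254 = -25261/3 + 7254 = -3499/3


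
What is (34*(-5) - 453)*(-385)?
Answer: 239855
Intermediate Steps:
(34*(-5) - 453)*(-385) = (-170 - 453)*(-385) = -623*(-385) = 239855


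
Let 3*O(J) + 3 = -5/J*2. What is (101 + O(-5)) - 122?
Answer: -64/3 ≈ -21.333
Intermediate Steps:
O(J) = -1 - 10/(3*J) (O(J) = -1 + (-5/J*2)/3 = -1 + (-10/J)/3 = -1 - 10/(3*J))
(101 + O(-5)) - 122 = (101 + (-10/3 - 1*(-5))/(-5)) - 122 = (101 - (-10/3 + 5)/5) - 122 = (101 - ⅕*5/3) - 122 = (101 - ⅓) - 122 = 302/3 - 122 = -64/3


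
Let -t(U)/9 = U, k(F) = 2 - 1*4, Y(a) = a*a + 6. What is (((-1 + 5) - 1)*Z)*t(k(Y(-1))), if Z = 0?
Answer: 0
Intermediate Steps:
Y(a) = 6 + a² (Y(a) = a² + 6 = 6 + a²)
k(F) = -2 (k(F) = 2 - 4 = -2)
t(U) = -9*U
(((-1 + 5) - 1)*Z)*t(k(Y(-1))) = (((-1 + 5) - 1)*0)*(-9*(-2)) = ((4 - 1)*0)*18 = (3*0)*18 = 0*18 = 0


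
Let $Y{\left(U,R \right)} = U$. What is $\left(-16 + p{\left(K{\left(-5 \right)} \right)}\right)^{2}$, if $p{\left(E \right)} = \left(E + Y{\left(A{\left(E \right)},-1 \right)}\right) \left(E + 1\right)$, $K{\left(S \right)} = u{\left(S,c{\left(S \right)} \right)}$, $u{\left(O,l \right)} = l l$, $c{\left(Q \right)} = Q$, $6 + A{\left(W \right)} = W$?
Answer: $1272384$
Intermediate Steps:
$A{\left(W \right)} = -6 + W$
$u{\left(O,l \right)} = l^{2}$
$K{\left(S \right)} = S^{2}$
$p{\left(E \right)} = \left(1 + E\right) \left(-6 + 2 E\right)$ ($p{\left(E \right)} = \left(E + \left(-6 + E\right)\right) \left(E + 1\right) = \left(-6 + 2 E\right) \left(1 + E\right) = \left(1 + E\right) \left(-6 + 2 E\right)$)
$\left(-16 + p{\left(K{\left(-5 \right)} \right)}\right)^{2} = \left(-16 - \left(6 - 1250 + 100\right)\right)^{2} = \left(-16 - \left(106 - 1250\right)\right)^{2} = \left(-16 - -1144\right)^{2} = \left(-16 + 1144\right)^{2} = 1128^{2} = 1272384$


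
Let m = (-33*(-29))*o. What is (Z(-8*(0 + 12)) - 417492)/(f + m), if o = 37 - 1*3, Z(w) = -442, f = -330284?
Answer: 208967/148873 ≈ 1.4037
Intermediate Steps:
o = 34 (o = 37 - 3 = 34)
m = 32538 (m = -33*(-29)*34 = 957*34 = 32538)
(Z(-8*(0 + 12)) - 417492)/(f + m) = (-442 - 417492)/(-330284 + 32538) = -417934/(-297746) = -417934*(-1/297746) = 208967/148873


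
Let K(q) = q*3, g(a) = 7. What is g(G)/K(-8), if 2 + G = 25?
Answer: -7/24 ≈ -0.29167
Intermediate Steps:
G = 23 (G = -2 + 25 = 23)
K(q) = 3*q
g(G)/K(-8) = 7/((3*(-8))) = 7/(-24) = 7*(-1/24) = -7/24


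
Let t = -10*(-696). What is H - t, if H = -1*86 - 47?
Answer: -7093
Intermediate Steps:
H = -133 (H = -86 - 47 = -133)
t = 6960
H - t = -133 - 1*6960 = -133 - 6960 = -7093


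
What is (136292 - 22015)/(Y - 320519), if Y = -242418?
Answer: -114277/562937 ≈ -0.20300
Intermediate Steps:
(136292 - 22015)/(Y - 320519) = (136292 - 22015)/(-242418 - 320519) = 114277/(-562937) = 114277*(-1/562937) = -114277/562937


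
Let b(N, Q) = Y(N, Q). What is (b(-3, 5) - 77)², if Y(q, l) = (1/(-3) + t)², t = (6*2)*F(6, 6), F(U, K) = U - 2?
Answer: 390299536/81 ≈ 4.8185e+6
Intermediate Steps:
F(U, K) = -2 + U
t = 48 (t = (6*2)*(-2 + 6) = 12*4 = 48)
Y(q, l) = 20449/9 (Y(q, l) = (1/(-3) + 48)² = (-⅓ + 48)² = (143/3)² = 20449/9)
b(N, Q) = 20449/9
(b(-3, 5) - 77)² = (20449/9 - 77)² = (19756/9)² = 390299536/81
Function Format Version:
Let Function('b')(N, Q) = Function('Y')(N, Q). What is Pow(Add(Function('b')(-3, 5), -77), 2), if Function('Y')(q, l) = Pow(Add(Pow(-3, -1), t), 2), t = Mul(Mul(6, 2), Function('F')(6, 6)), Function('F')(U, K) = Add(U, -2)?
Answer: Rational(390299536, 81) ≈ 4.8185e+6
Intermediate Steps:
Function('F')(U, K) = Add(-2, U)
t = 48 (t = Mul(Mul(6, 2), Add(-2, 6)) = Mul(12, 4) = 48)
Function('Y')(q, l) = Rational(20449, 9) (Function('Y')(q, l) = Pow(Add(Pow(-3, -1), 48), 2) = Pow(Add(Rational(-1, 3), 48), 2) = Pow(Rational(143, 3), 2) = Rational(20449, 9))
Function('b')(N, Q) = Rational(20449, 9)
Pow(Add(Function('b')(-3, 5), -77), 2) = Pow(Add(Rational(20449, 9), -77), 2) = Pow(Rational(19756, 9), 2) = Rational(390299536, 81)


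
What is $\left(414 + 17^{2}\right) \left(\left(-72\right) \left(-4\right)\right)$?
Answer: $202464$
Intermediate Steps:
$\left(414 + 17^{2}\right) \left(\left(-72\right) \left(-4\right)\right) = \left(414 + 289\right) 288 = 703 \cdot 288 = 202464$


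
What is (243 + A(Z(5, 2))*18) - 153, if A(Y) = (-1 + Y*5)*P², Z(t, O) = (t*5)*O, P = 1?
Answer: 4572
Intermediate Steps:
Z(t, O) = 5*O*t (Z(t, O) = (5*t)*O = 5*O*t)
A(Y) = -1 + 5*Y (A(Y) = (-1 + Y*5)*1² = (-1 + 5*Y)*1 = -1 + 5*Y)
(243 + A(Z(5, 2))*18) - 153 = (243 + (-1 + 5*(5*2*5))*18) - 153 = (243 + (-1 + 5*50)*18) - 153 = (243 + (-1 + 250)*18) - 153 = (243 + 249*18) - 153 = (243 + 4482) - 153 = 4725 - 153 = 4572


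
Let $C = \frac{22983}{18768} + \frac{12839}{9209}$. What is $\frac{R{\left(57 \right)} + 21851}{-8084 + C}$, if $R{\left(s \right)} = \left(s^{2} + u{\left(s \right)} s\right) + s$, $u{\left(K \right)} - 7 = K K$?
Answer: $- \frac{12141566856496}{465580527403} \approx -26.078$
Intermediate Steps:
$u{\left(K \right)} = 7 + K^{2}$ ($u{\left(K \right)} = 7 + K K = 7 + K^{2}$)
$C = \frac{150870933}{57611504}$ ($C = 22983 \cdot \frac{1}{18768} + 12839 \cdot \frac{1}{9209} = \frac{7661}{6256} + \frac{12839}{9209} = \frac{150870933}{57611504} \approx 2.6188$)
$R{\left(s \right)} = s + s^{2} + s \left(7 + s^{2}\right)$ ($R{\left(s \right)} = \left(s^{2} + \left(7 + s^{2}\right) s\right) + s = \left(s^{2} + s \left(7 + s^{2}\right)\right) + s = s + s^{2} + s \left(7 + s^{2}\right)$)
$\frac{R{\left(57 \right)} + 21851}{-8084 + C} = \frac{57 \left(8 + 57 + 57^{2}\right) + 21851}{-8084 + \frac{150870933}{57611504}} = \frac{57 \left(8 + 57 + 3249\right) + 21851}{- \frac{465580527403}{57611504}} = \left(57 \cdot 3314 + 21851\right) \left(- \frac{57611504}{465580527403}\right) = \left(188898 + 21851\right) \left(- \frac{57611504}{465580527403}\right) = 210749 \left(- \frac{57611504}{465580527403}\right) = - \frac{12141566856496}{465580527403}$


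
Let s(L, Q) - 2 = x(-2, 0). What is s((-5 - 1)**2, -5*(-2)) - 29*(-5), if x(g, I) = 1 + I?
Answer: 148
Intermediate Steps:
s(L, Q) = 3 (s(L, Q) = 2 + (1 + 0) = 2 + 1 = 3)
s((-5 - 1)**2, -5*(-2)) - 29*(-5) = 3 - 29*(-5) = 3 + 145 = 148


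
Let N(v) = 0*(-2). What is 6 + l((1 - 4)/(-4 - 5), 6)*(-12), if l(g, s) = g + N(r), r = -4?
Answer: 2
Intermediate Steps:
N(v) = 0
l(g, s) = g (l(g, s) = g + 0 = g)
6 + l((1 - 4)/(-4 - 5), 6)*(-12) = 6 + ((1 - 4)/(-4 - 5))*(-12) = 6 - 3/(-9)*(-12) = 6 - 3*(-1/9)*(-12) = 6 + (1/3)*(-12) = 6 - 4 = 2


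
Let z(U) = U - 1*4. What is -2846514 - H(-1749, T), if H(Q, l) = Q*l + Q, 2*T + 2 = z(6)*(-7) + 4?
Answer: -2855259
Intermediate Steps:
z(U) = -4 + U (z(U) = U - 4 = -4 + U)
T = -6 (T = -1 + ((-4 + 6)*(-7) + 4)/2 = -1 + (2*(-7) + 4)/2 = -1 + (-14 + 4)/2 = -1 + (½)*(-10) = -1 - 5 = -6)
H(Q, l) = Q + Q*l
-2846514 - H(-1749, T) = -2846514 - (-1749)*(1 - 6) = -2846514 - (-1749)*(-5) = -2846514 - 1*8745 = -2846514 - 8745 = -2855259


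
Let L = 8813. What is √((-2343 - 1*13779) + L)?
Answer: I*√7309 ≈ 85.493*I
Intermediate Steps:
√((-2343 - 1*13779) + L) = √((-2343 - 1*13779) + 8813) = √((-2343 - 13779) + 8813) = √(-16122 + 8813) = √(-7309) = I*√7309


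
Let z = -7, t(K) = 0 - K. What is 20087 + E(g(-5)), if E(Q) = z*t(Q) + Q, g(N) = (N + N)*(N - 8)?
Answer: 21127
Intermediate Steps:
t(K) = -K
g(N) = 2*N*(-8 + N) (g(N) = (2*N)*(-8 + N) = 2*N*(-8 + N))
E(Q) = 8*Q (E(Q) = -(-7)*Q + Q = 7*Q + Q = 8*Q)
20087 + E(g(-5)) = 20087 + 8*(2*(-5)*(-8 - 5)) = 20087 + 8*(2*(-5)*(-13)) = 20087 + 8*130 = 20087 + 1040 = 21127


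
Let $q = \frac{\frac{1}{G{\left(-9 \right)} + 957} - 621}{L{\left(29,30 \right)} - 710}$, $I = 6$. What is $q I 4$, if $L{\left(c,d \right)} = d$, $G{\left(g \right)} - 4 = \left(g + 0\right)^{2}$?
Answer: $\frac{1941243}{88570} \approx 21.918$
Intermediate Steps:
$G{\left(g \right)} = 4 + g^{2}$ ($G{\left(g \right)} = 4 + \left(g + 0\right)^{2} = 4 + g^{2}$)
$q = \frac{647081}{708560}$ ($q = \frac{\frac{1}{\left(4 + \left(-9\right)^{2}\right) + 957} - 621}{30 - 710} = \frac{\frac{1}{\left(4 + 81\right) + 957} - 621}{-680} = \left(\frac{1}{85 + 957} - 621\right) \left(- \frac{1}{680}\right) = \left(\frac{1}{1042} - 621\right) \left(- \frac{1}{680}\right) = \left(- \frac{647081}{1042}\right) \left(- \frac{1}{680}\right) = \frac{647081}{708560} \approx 0.91323$)
$q I 4 = \frac{647081 \cdot 6 \cdot 4}{708560} = \frac{647081}{708560} \cdot 24 = \frac{1941243}{88570}$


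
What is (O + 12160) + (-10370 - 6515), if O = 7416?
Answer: 2691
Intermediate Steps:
(O + 12160) + (-10370 - 6515) = (7416 + 12160) + (-10370 - 6515) = 19576 - 16885 = 2691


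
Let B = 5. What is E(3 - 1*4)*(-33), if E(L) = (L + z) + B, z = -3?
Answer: -33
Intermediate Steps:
E(L) = 2 + L (E(L) = (L - 3) + 5 = (-3 + L) + 5 = 2 + L)
E(3 - 1*4)*(-33) = (2 + (3 - 1*4))*(-33) = (2 + (3 - 4))*(-33) = (2 - 1)*(-33) = 1*(-33) = -33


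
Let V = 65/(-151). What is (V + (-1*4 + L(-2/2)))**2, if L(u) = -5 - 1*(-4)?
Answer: 672400/22801 ≈ 29.490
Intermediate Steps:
L(u) = -1 (L(u) = -5 + 4 = -1)
V = -65/151 (V = 65*(-1/151) = -65/151 ≈ -0.43046)
(V + (-1*4 + L(-2/2)))**2 = (-65/151 + (-1*4 - 1))**2 = (-65/151 + (-4 - 1))**2 = (-65/151 - 5)**2 = (-820/151)**2 = 672400/22801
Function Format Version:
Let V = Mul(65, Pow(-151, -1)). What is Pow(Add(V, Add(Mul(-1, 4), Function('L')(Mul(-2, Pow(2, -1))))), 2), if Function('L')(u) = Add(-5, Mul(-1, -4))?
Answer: Rational(672400, 22801) ≈ 29.490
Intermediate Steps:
Function('L')(u) = -1 (Function('L')(u) = Add(-5, 4) = -1)
V = Rational(-65, 151) (V = Mul(65, Rational(-1, 151)) = Rational(-65, 151) ≈ -0.43046)
Pow(Add(V, Add(Mul(-1, 4), Function('L')(Mul(-2, Pow(2, -1))))), 2) = Pow(Add(Rational(-65, 151), Add(Mul(-1, 4), -1)), 2) = Pow(Add(Rational(-65, 151), Add(-4, -1)), 2) = Pow(Add(Rational(-65, 151), -5), 2) = Pow(Rational(-820, 151), 2) = Rational(672400, 22801)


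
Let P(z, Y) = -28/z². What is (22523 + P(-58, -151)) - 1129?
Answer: 17992347/841 ≈ 21394.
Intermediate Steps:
P(z, Y) = -28/z²
(22523 + P(-58, -151)) - 1129 = (22523 - 28/(-58)²) - 1129 = (22523 - 28*1/3364) - 1129 = (22523 - 7/841) - 1129 = 18941836/841 - 1129 = 17992347/841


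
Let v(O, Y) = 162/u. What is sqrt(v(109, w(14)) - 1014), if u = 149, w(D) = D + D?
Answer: 2*I*sqrt(5621919)/149 ≈ 31.826*I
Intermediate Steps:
w(D) = 2*D
v(O, Y) = 162/149
sqrt(v(109, w(14)) - 1014) = sqrt(162/149 - 1014) = sqrt(-150924/149) = 2*I*sqrt(5621919)/149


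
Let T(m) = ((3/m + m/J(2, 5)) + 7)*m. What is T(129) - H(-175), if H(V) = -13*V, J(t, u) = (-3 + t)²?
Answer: 15272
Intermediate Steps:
T(m) = m*(7 + m + 3/m) (T(m) = ((3/m + m/((-3 + 2)²)) + 7)*m = ((3/m + m/((-1)²)) + 7)*m = ((3/m + m/1) + 7)*m = ((3/m + m*1) + 7)*m = ((3/m + m) + 7)*m = ((m + 3/m) + 7)*m = (7 + m + 3/m)*m = m*(7 + m + 3/m))
T(129) - H(-175) = (3 + 129² + 7*129) - (-13)*(-175) = (3 + 16641 + 903) - 1*2275 = 17547 - 2275 = 15272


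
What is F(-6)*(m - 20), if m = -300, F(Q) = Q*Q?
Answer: -11520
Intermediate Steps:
F(Q) = Q²
F(-6)*(m - 20) = (-6)²*(-300 - 20) = 36*(-320) = -11520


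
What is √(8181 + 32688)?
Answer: 3*√4541 ≈ 202.16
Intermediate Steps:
√(8181 + 32688) = √40869 = 3*√4541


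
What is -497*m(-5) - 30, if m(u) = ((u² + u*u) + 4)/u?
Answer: 26688/5 ≈ 5337.6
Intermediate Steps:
m(u) = (4 + 2*u²)/u (m(u) = ((u² + u²) + 4)/u = (2*u² + 4)/u = (4 + 2*u²)/u)
-497*m(-5) - 30 = -497*(2*(-5) + 4/(-5)) - 30 = -497*(-10 + 4*(-⅕)) - 30 = -497*(-10 - ⅘) - 30 = -497*(-54/5) - 30 = 26838/5 - 30 = 26688/5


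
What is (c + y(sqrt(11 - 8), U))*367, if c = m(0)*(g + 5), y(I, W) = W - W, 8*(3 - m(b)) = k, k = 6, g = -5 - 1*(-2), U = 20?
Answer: 3303/2 ≈ 1651.5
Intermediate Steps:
g = -3 (g = -5 + 2 = -3)
m(b) = 9/4 (m(b) = 3 - 1/8*6 = 3 - 3/4 = 9/4)
y(I, W) = 0
c = 9/2 (c = 9*(-3 + 5)/4 = (9/4)*2 = 9/2 ≈ 4.5000)
(c + y(sqrt(11 - 8), U))*367 = (9/2 + 0)*367 = (9/2)*367 = 3303/2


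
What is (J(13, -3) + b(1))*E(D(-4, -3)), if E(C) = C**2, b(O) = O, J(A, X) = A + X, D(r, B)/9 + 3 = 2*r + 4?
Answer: 43659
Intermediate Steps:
D(r, B) = 9 + 18*r (D(r, B) = -27 + 9*(2*r + 4) = -27 + 9*(4 + 2*r) = -27 + (36 + 18*r) = 9 + 18*r)
(J(13, -3) + b(1))*E(D(-4, -3)) = ((13 - 3) + 1)*(9 + 18*(-4))**2 = (10 + 1)*(9 - 72)**2 = 11*(-63)**2 = 11*3969 = 43659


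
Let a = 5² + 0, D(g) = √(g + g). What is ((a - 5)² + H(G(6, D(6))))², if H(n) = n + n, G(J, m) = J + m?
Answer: 169792 + 3296*√3 ≈ 1.7550e+5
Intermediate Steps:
D(g) = √2*√g (D(g) = √(2*g) = √2*√g)
a = 25 (a = 25 + 0 = 25)
H(n) = 2*n
((a - 5)² + H(G(6, D(6))))² = ((25 - 5)² + 2*(6 + √2*√6))² = (20² + 2*(6 + 2*√3))² = (400 + (12 + 4*√3))² = (412 + 4*√3)²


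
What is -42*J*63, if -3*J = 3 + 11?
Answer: 12348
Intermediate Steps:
J = -14/3 (J = -(3 + 11)/3 = -1/3*14 = -14/3 ≈ -4.6667)
-42*J*63 = -42*(-14/3)*63 = 196*63 = 12348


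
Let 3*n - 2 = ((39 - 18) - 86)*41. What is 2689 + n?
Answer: 5404/3 ≈ 1801.3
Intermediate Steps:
n = -2663/3 (n = ⅔ + (((39 - 18) - 86)*41)/3 = ⅔ + ((21 - 86)*41)/3 = ⅔ + (-65*41)/3 = ⅔ + (⅓)*(-2665) = ⅔ - 2665/3 = -2663/3 ≈ -887.67)
2689 + n = 2689 - 2663/3 = 5404/3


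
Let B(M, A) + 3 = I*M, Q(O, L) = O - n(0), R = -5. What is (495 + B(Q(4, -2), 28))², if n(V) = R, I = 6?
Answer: 298116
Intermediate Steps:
n(V) = -5
Q(O, L) = 5 + O (Q(O, L) = O - 1*(-5) = O + 5 = 5 + O)
B(M, A) = -3 + 6*M
(495 + B(Q(4, -2), 28))² = (495 + (-3 + 6*(5 + 4)))² = (495 + (-3 + 6*9))² = (495 + (-3 + 54))² = (495 + 51)² = 546² = 298116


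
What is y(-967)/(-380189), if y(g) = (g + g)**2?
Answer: -3740356/380189 ≈ -9.8382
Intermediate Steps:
y(g) = 4*g**2 (y(g) = (2*g)**2 = 4*g**2)
y(-967)/(-380189) = (4*(-967)**2)/(-380189) = (4*935089)*(-1/380189) = 3740356*(-1/380189) = -3740356/380189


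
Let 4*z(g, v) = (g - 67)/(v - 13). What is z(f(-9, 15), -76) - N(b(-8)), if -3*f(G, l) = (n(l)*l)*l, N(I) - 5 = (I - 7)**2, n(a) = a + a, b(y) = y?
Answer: -79563/356 ≈ -223.49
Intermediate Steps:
n(a) = 2*a
N(I) = 5 + (-7 + I)**2 (N(I) = 5 + (I - 7)**2 = 5 + (-7 + I)**2)
f(G, l) = -2*l**3/3 (f(G, l) = -(2*l)*l*l/3 = -2*l**2*l/3 = -2*l**3/3)
z(g, v) = (-67 + g)/(4*(-13 + v)) (z(g, v) = ((g - 67)/(v - 13))/4 = ((-67 + g)/(-13 + v))/4 = (-67 + g)/(4*(-13 + v)))
z(f(-9, 15), -76) - N(b(-8)) = (-67 - 2/3*15**3)/(4*(-13 - 76)) - (5 + (-7 - 8)**2) = (1/4)*(-67 - 2/3*3375)/(-89) - (5 + (-15)**2) = (1/4)*(-1/89)*(-67 - 2250) - (5 + 225) = (1/4)*(-1/89)*(-2317) - 1*230 = 2317/356 - 230 = -79563/356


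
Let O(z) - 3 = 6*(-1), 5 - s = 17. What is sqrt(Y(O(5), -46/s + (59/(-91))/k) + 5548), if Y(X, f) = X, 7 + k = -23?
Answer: sqrt(5545) ≈ 74.465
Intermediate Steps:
s = -12 (s = 5 - 1*17 = 5 - 17 = -12)
k = -30 (k = -7 - 23 = -30)
O(z) = -3 (O(z) = 3 + 6*(-1) = 3 - 6 = -3)
sqrt(Y(O(5), -46/s + (59/(-91))/k) + 5548) = sqrt(-3 + 5548) = sqrt(5545)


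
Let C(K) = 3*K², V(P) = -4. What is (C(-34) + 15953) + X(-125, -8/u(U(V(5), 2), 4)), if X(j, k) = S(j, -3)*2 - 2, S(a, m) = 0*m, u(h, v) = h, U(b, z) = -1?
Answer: 19419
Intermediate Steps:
S(a, m) = 0
X(j, k) = -2 (X(j, k) = 0*2 - 2 = 0 - 2 = -2)
(C(-34) + 15953) + X(-125, -8/u(U(V(5), 2), 4)) = (3*(-34)² + 15953) - 2 = (3*1156 + 15953) - 2 = (3468 + 15953) - 2 = 19421 - 2 = 19419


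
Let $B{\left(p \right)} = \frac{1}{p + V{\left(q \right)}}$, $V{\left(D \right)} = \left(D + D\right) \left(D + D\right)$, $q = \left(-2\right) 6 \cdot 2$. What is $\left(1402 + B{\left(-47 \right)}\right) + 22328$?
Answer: $\frac{53558611}{2257} \approx 23730.0$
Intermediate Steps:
$q = -24$ ($q = \left(-12\right) 2 = -24$)
$V{\left(D \right)} = 4 D^{2}$ ($V{\left(D \right)} = 2 D 2 D = 4 D^{2}$)
$B{\left(p \right)} = \frac{1}{2304 + p}$ ($B{\left(p \right)} = \frac{1}{p + 4 \left(-24\right)^{2}} = \frac{1}{p + 4 \cdot 576} = \frac{1}{p + 2304} = \frac{1}{2304 + p}$)
$\left(1402 + B{\left(-47 \right)}\right) + 22328 = \left(1402 + \frac{1}{2304 - 47}\right) + 22328 = \left(1402 + \frac{1}{2257}\right) + 22328 = \frac{3164315}{2257} + 22328 = \frac{53558611}{2257}$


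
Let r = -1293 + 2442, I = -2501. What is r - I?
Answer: 3650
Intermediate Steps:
r = 1149
r - I = 1149 - 1*(-2501) = 1149 + 2501 = 3650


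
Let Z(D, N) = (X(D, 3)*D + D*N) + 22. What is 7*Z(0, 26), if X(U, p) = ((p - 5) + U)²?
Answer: 154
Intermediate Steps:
X(U, p) = (-5 + U + p)² (X(U, p) = ((-5 + p) + U)² = (-5 + U + p)²)
Z(D, N) = 22 + D*N + D*(-2 + D)² (Z(D, N) = ((-5 + D + 3)²*D + D*N) + 22 = ((-2 + D)²*D + D*N) + 22 = (D*(-2 + D)² + D*N) + 22 = (D*N + D*(-2 + D)²) + 22 = 22 + D*N + D*(-2 + D)²)
7*Z(0, 26) = 7*(22 + 0*26 + 0*(-2 + 0)²) = 7*(22 + 0 + 0*(-2)²) = 7*(22 + 0 + 0*4) = 7*(22 + 0 + 0) = 7*22 = 154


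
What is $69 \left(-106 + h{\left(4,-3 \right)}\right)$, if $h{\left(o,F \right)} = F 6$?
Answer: $-8556$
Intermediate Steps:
$h{\left(o,F \right)} = 6 F$
$69 \left(-106 + h{\left(4,-3 \right)}\right) = 69 \left(-106 + 6 \left(-3\right)\right) = 69 \left(-106 - 18\right) = 69 \left(-124\right) = -8556$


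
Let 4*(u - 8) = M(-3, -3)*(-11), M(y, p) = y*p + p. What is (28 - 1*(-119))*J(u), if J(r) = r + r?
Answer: -2499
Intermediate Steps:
M(y, p) = p + p*y (M(y, p) = p*y + p = p + p*y)
u = -17/2 (u = 8 + (-3*(1 - 3)*(-11))/4 = 8 + (-3*(-2)*(-11))/4 = 8 + (6*(-11))/4 = 8 + (1/4)*(-66) = 8 - 33/2 = -17/2 ≈ -8.5000)
J(r) = 2*r
(28 - 1*(-119))*J(u) = (28 - 1*(-119))*(2*(-17/2)) = (28 + 119)*(-17) = 147*(-17) = -2499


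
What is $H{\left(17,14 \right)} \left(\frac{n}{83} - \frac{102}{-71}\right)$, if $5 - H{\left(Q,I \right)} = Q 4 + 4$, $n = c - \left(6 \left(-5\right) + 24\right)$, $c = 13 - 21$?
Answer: $- \frac{557708}{5893} \approx -94.639$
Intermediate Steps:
$c = -8$ ($c = 13 - 21 = -8$)
$n = -2$ ($n = -8 - \left(6 \left(-5\right) + 24\right) = -8 - \left(-30 + 24\right) = -8 - -6 = -8 + 6 = -2$)
$H{\left(Q,I \right)} = 1 - 4 Q$ ($H{\left(Q,I \right)} = 5 - \left(Q 4 + 4\right) = 5 - \left(4 Q + 4\right) = 5 - \left(4 + 4 Q\right) = 1 - 4 Q$)
$H{\left(17,14 \right)} \left(\frac{n}{83} - \frac{102}{-71}\right) = \left(1 - 68\right) \left(- \frac{2}{83} - \frac{102}{-71}\right) = \left(1 - 68\right) \left(\left(-2\right) \frac{1}{83} - - \frac{102}{71}\right) = - 67 \left(- \frac{2}{83} + \frac{102}{71}\right) = \left(-67\right) \frac{8324}{5893} = - \frac{557708}{5893}$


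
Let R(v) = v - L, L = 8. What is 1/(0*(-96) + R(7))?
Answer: -1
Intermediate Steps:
R(v) = -8 + v (R(v) = v - 1*8 = v - 8 = -8 + v)
1/(0*(-96) + R(7)) = 1/(0*(-96) + (-8 + 7)) = 1/(0 - 1) = 1/(-1) = -1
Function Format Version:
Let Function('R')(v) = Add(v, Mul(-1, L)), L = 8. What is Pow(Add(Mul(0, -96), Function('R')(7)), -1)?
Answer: -1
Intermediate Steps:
Function('R')(v) = Add(-8, v) (Function('R')(v) = Add(v, Mul(-1, 8)) = Add(v, -8) = Add(-8, v))
Pow(Add(Mul(0, -96), Function('R')(7)), -1) = Pow(Add(Mul(0, -96), Add(-8, 7)), -1) = Pow(Add(0, -1), -1) = Pow(-1, -1) = -1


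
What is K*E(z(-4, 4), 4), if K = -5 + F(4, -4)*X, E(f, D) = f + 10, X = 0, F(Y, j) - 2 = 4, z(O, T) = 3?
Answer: -65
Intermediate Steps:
F(Y, j) = 6 (F(Y, j) = 2 + 4 = 6)
E(f, D) = 10 + f
K = -5 (K = -5 + 6*0 = -5 + 0 = -5)
K*E(z(-4, 4), 4) = -5*(10 + 3) = -5*13 = -65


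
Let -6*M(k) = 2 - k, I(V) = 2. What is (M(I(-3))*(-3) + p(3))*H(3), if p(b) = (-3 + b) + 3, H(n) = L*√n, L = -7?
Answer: -21*√3 ≈ -36.373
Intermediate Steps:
M(k) = -⅓ + k/6 (M(k) = -(2 - k)/6 = -⅓ + k/6)
H(n) = -7*√n
p(b) = b
(M(I(-3))*(-3) + p(3))*H(3) = ((-⅓ + (⅙)*2)*(-3) + 3)*(-7*√3) = ((-⅓ + ⅓)*(-3) + 3)*(-7*√3) = (0*(-3) + 3)*(-7*√3) = (0 + 3)*(-7*√3) = 3*(-7*√3) = -21*√3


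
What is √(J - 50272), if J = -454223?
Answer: 3*I*√56055 ≈ 710.28*I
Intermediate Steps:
√(J - 50272) = √(-454223 - 50272) = √(-504495) = 3*I*√56055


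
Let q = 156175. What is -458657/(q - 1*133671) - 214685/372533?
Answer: -175696139421/8383482632 ≈ -20.957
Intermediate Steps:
-458657/(q - 1*133671) - 214685/372533 = -458657/(156175 - 1*133671) - 214685/372533 = -458657/(156175 - 133671) - 214685*1/372533 = -458657/22504 - 214685/372533 = -175696139421/8383482632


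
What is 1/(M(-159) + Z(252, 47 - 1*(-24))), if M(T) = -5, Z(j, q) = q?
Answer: 1/66 ≈ 0.015152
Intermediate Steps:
1/(M(-159) + Z(252, 47 - 1*(-24))) = 1/(-5 + (47 - 1*(-24))) = 1/(-5 + (47 + 24)) = 1/(-5 + 71) = 1/66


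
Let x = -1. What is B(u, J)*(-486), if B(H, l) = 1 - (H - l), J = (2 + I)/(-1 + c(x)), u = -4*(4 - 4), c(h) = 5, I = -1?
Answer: -1215/2 ≈ -607.50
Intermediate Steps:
u = 0 (u = -4*0 = 0)
J = ¼ (J = (2 - 1)/(-1 + 5) = 1/4 = 1*(¼) = ¼ ≈ 0.25000)
B(H, l) = 1 + l - H (B(H, l) = 1 + (l - H) = 1 + l - H)
B(u, J)*(-486) = (1 + ¼ - 1*0)*(-486) = (1 + ¼ + 0)*(-486) = (5/4)*(-486) = -1215/2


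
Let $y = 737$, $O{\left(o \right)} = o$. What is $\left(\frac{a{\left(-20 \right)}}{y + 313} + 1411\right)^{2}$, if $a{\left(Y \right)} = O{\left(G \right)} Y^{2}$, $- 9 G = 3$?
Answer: $\frac{7900543225}{3969} \approx 1.9906 \cdot 10^{6}$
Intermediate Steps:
$G = - \frac{1}{3}$ ($G = \left(- \frac{1}{9}\right) 3 = - \frac{1}{3} \approx -0.33333$)
$a{\left(Y \right)} = - \frac{Y^{2}}{3}$
$\left(\frac{a{\left(-20 \right)}}{y + 313} + 1411\right)^{2} = \left(\frac{\left(- \frac{1}{3}\right) \left(-20\right)^{2}}{737 + 313} + 1411\right)^{2} = \left(\frac{\left(- \frac{1}{3}\right) 400}{1050} + 1411\right)^{2} = \left(\left(- \frac{400}{3}\right) \frac{1}{1050} + 1411\right)^{2} = \left(- \frac{8}{63} + 1411\right)^{2} = \left(\frac{88885}{63}\right)^{2} = \frac{7900543225}{3969}$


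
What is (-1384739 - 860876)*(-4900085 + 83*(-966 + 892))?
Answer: 11017496944605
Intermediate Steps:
(-1384739 - 860876)*(-4900085 + 83*(-966 + 892)) = -2245615*(-4900085 + 83*(-74)) = -2245615*(-4900085 - 6142) = -2245615*(-4906227) = 11017496944605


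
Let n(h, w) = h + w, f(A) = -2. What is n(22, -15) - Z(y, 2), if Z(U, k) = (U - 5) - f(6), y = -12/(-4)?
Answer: 7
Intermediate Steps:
y = 3 (y = -12*(-¼) = 3)
Z(U, k) = -3 + U (Z(U, k) = (U - 5) - 1*(-2) = (-5 + U) + 2 = -3 + U)
n(22, -15) - Z(y, 2) = (22 - 15) - (-3 + 3) = 7 - 1*0 = 7 + 0 = 7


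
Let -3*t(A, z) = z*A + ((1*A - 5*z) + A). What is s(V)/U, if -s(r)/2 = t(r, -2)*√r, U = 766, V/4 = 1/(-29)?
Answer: 20*I*√29/33321 ≈ 0.0032323*I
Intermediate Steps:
V = -4/29 (V = 4/(-29) = 4*(-1/29) = -4/29 ≈ -0.13793)
t(A, z) = -2*A/3 + 5*z/3 - A*z/3 (t(A, z) = -(z*A + ((1*A - 5*z) + A))/3 = -(A*z + ((A - 5*z) + A))/3 = -(A*z + (-5*z + 2*A))/3 = -(-5*z + 2*A + A*z)/3 = -2*A/3 + 5*z/3 - A*z/3)
s(r) = 20*√r/3 (s(r) = -2*(-2*r/3 + (5/3)*(-2) - ⅓*r*(-2))*√r = -2*(-2*r/3 - 10/3 + 2*r/3)*√r = -(-20)*√r/3 = 20*√r/3)
s(V)/U = (20*√(-4/29)/3)/766 = (20*(2*I*√29/29)/3)*(1/766) = (40*I*√29/87)*(1/766) = 20*I*√29/33321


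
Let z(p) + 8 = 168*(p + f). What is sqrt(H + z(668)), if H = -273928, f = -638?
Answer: 4*I*sqrt(16806) ≈ 518.55*I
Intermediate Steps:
z(p) = -107192 + 168*p (z(p) = -8 + 168*(p - 638) = -8 + 168*(-638 + p) = -8 + (-107184 + 168*p) = -107192 + 168*p)
sqrt(H + z(668)) = sqrt(-273928 + (-107192 + 168*668)) = sqrt(-273928 + (-107192 + 112224)) = sqrt(-273928 + 5032) = sqrt(-268896) = 4*I*sqrt(16806)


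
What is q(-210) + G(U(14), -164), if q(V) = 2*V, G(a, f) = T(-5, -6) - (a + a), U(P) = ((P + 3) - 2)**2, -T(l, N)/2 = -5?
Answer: -860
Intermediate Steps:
T(l, N) = 10 (T(l, N) = -2*(-5) = 10)
U(P) = (1 + P)**2 (U(P) = ((3 + P) - 2)**2 = (1 + P)**2)
G(a, f) = 10 - 2*a (G(a, f) = 10 - (a + a) = 10 - 2*a)
q(-210) + G(U(14), -164) = 2*(-210) + (10 - 2*(1 + 14)**2) = -420 + (10 - 2*15**2) = -420 + (10 - 2*225) = -420 + (10 - 450) = -420 - 440 = -860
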